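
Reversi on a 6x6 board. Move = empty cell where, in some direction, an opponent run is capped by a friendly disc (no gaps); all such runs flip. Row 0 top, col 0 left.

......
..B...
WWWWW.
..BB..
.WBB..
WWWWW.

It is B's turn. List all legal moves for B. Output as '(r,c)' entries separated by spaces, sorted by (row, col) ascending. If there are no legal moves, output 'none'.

(1,0): flips 1 -> legal
(1,1): flips 1 -> legal
(1,3): flips 1 -> legal
(1,4): flips 1 -> legal
(1,5): flips 1 -> legal
(2,5): no bracket -> illegal
(3,0): flips 1 -> legal
(3,1): no bracket -> illegal
(3,4): flips 1 -> legal
(3,5): no bracket -> illegal
(4,0): flips 1 -> legal
(4,4): no bracket -> illegal
(4,5): no bracket -> illegal
(5,5): no bracket -> illegal

Answer: (1,0) (1,1) (1,3) (1,4) (1,5) (3,0) (3,4) (4,0)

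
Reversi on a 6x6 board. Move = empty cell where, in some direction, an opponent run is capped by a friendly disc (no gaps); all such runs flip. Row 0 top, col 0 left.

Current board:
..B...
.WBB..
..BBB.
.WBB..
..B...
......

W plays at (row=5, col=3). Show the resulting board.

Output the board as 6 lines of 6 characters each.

Place W at (5,3); scan 8 dirs for brackets.
Dir NW: opp run (4,2) capped by W -> flip
Dir N: first cell '.' (not opp) -> no flip
Dir NE: first cell '.' (not opp) -> no flip
Dir W: first cell '.' (not opp) -> no flip
Dir E: first cell '.' (not opp) -> no flip
Dir SW: edge -> no flip
Dir S: edge -> no flip
Dir SE: edge -> no flip
All flips: (4,2)

Answer: ..B...
.WBB..
..BBB.
.WBB..
..W...
...W..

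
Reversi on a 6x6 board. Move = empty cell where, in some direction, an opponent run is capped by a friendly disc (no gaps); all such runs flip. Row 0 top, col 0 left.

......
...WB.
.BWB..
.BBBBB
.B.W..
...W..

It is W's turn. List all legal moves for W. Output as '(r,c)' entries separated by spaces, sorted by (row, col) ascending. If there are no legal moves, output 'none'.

Answer: (1,0) (1,5) (2,0) (2,4) (2,5) (4,0) (4,2) (4,4)

Derivation:
(0,3): no bracket -> illegal
(0,4): no bracket -> illegal
(0,5): no bracket -> illegal
(1,0): flips 2 -> legal
(1,1): no bracket -> illegal
(1,2): no bracket -> illegal
(1,5): flips 1 -> legal
(2,0): flips 1 -> legal
(2,4): flips 1 -> legal
(2,5): flips 1 -> legal
(3,0): no bracket -> illegal
(4,0): flips 1 -> legal
(4,2): flips 1 -> legal
(4,4): flips 1 -> legal
(4,5): no bracket -> illegal
(5,0): no bracket -> illegal
(5,1): no bracket -> illegal
(5,2): no bracket -> illegal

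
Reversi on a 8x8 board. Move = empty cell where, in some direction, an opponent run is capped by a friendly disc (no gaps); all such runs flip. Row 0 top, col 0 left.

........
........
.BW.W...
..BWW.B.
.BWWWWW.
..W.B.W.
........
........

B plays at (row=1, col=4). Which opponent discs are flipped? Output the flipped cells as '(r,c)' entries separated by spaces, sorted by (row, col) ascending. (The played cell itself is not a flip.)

Dir NW: first cell '.' (not opp) -> no flip
Dir N: first cell '.' (not opp) -> no flip
Dir NE: first cell '.' (not opp) -> no flip
Dir W: first cell '.' (not opp) -> no flip
Dir E: first cell '.' (not opp) -> no flip
Dir SW: first cell '.' (not opp) -> no flip
Dir S: opp run (2,4) (3,4) (4,4) capped by B -> flip
Dir SE: first cell '.' (not opp) -> no flip

Answer: (2,4) (3,4) (4,4)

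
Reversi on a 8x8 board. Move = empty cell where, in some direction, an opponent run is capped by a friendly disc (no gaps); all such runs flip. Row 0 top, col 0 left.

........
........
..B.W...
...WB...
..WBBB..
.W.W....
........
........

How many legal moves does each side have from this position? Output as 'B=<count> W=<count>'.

Answer: B=6 W=5

Derivation:
-- B to move --
(1,3): no bracket -> illegal
(1,4): flips 1 -> legal
(1,5): no bracket -> illegal
(2,3): flips 1 -> legal
(2,5): no bracket -> illegal
(3,1): no bracket -> illegal
(3,2): flips 1 -> legal
(3,5): no bracket -> illegal
(4,0): no bracket -> illegal
(4,1): flips 1 -> legal
(5,0): no bracket -> illegal
(5,2): no bracket -> illegal
(5,4): no bracket -> illegal
(6,0): no bracket -> illegal
(6,1): no bracket -> illegal
(6,2): flips 1 -> legal
(6,3): flips 1 -> legal
(6,4): no bracket -> illegal
B mobility = 6
-- W to move --
(1,1): flips 1 -> legal
(1,2): no bracket -> illegal
(1,3): no bracket -> illegal
(2,1): no bracket -> illegal
(2,3): no bracket -> illegal
(2,5): no bracket -> illegal
(3,1): no bracket -> illegal
(3,2): no bracket -> illegal
(3,5): flips 2 -> legal
(3,6): no bracket -> illegal
(4,6): flips 3 -> legal
(5,2): no bracket -> illegal
(5,4): flips 2 -> legal
(5,5): flips 1 -> legal
(5,6): no bracket -> illegal
W mobility = 5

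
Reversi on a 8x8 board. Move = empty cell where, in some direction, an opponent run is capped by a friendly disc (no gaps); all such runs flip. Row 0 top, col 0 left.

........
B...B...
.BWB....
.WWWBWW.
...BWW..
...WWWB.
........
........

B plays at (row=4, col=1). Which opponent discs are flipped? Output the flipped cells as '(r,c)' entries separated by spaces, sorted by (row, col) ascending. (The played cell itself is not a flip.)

Answer: (3,1) (3,2)

Derivation:
Dir NW: first cell '.' (not opp) -> no flip
Dir N: opp run (3,1) capped by B -> flip
Dir NE: opp run (3,2) capped by B -> flip
Dir W: first cell '.' (not opp) -> no flip
Dir E: first cell '.' (not opp) -> no flip
Dir SW: first cell '.' (not opp) -> no flip
Dir S: first cell '.' (not opp) -> no flip
Dir SE: first cell '.' (not opp) -> no flip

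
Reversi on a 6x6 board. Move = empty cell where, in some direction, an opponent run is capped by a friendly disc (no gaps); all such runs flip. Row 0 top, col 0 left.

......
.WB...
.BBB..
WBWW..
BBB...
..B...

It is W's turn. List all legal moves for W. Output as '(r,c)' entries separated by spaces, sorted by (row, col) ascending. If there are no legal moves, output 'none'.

(0,1): no bracket -> illegal
(0,2): flips 2 -> legal
(0,3): flips 2 -> legal
(1,0): flips 1 -> legal
(1,3): flips 2 -> legal
(1,4): flips 1 -> legal
(2,0): no bracket -> illegal
(2,4): no bracket -> illegal
(3,4): no bracket -> illegal
(4,3): no bracket -> illegal
(5,0): flips 2 -> legal
(5,1): flips 4 -> legal
(5,3): no bracket -> illegal

Answer: (0,2) (0,3) (1,0) (1,3) (1,4) (5,0) (5,1)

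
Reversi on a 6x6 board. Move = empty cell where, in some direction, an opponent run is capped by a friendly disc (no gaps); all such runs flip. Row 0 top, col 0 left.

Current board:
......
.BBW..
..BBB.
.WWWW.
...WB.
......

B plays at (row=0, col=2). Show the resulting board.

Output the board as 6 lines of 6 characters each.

Place B at (0,2); scan 8 dirs for brackets.
Dir NW: edge -> no flip
Dir N: edge -> no flip
Dir NE: edge -> no flip
Dir W: first cell '.' (not opp) -> no flip
Dir E: first cell '.' (not opp) -> no flip
Dir SW: first cell 'B' (not opp) -> no flip
Dir S: first cell 'B' (not opp) -> no flip
Dir SE: opp run (1,3) capped by B -> flip
All flips: (1,3)

Answer: ..B...
.BBB..
..BBB.
.WWWW.
...WB.
......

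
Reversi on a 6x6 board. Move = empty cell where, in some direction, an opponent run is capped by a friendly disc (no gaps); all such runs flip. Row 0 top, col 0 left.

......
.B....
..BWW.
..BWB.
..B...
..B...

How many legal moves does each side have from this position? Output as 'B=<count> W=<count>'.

Answer: B=5 W=8

Derivation:
-- B to move --
(1,2): flips 1 -> legal
(1,3): no bracket -> illegal
(1,4): flips 2 -> legal
(1,5): flips 2 -> legal
(2,5): flips 2 -> legal
(3,5): no bracket -> illegal
(4,3): no bracket -> illegal
(4,4): flips 1 -> legal
B mobility = 5
-- W to move --
(0,0): flips 2 -> legal
(0,1): no bracket -> illegal
(0,2): no bracket -> illegal
(1,0): no bracket -> illegal
(1,2): no bracket -> illegal
(1,3): no bracket -> illegal
(2,0): no bracket -> illegal
(2,1): flips 1 -> legal
(2,5): no bracket -> illegal
(3,1): flips 1 -> legal
(3,5): flips 1 -> legal
(4,1): flips 1 -> legal
(4,3): no bracket -> illegal
(4,4): flips 1 -> legal
(4,5): flips 1 -> legal
(5,1): flips 1 -> legal
(5,3): no bracket -> illegal
W mobility = 8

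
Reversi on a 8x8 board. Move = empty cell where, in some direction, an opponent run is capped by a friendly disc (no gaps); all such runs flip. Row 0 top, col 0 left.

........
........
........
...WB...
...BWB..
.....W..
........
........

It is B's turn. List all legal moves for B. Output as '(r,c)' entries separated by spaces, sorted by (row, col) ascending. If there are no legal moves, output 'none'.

Answer: (2,3) (3,2) (5,4) (6,5)

Derivation:
(2,2): no bracket -> illegal
(2,3): flips 1 -> legal
(2,4): no bracket -> illegal
(3,2): flips 1 -> legal
(3,5): no bracket -> illegal
(4,2): no bracket -> illegal
(4,6): no bracket -> illegal
(5,3): no bracket -> illegal
(5,4): flips 1 -> legal
(5,6): no bracket -> illegal
(6,4): no bracket -> illegal
(6,5): flips 1 -> legal
(6,6): no bracket -> illegal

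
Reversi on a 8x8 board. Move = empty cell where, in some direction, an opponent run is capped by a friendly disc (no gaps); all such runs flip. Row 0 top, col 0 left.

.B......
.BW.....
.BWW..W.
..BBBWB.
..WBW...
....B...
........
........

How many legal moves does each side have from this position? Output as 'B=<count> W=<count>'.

-- B to move --
(0,2): flips 2 -> legal
(0,3): flips 1 -> legal
(1,3): flips 2 -> legal
(1,4): flips 1 -> legal
(1,5): no bracket -> illegal
(1,6): flips 1 -> legal
(1,7): no bracket -> illegal
(2,4): flips 2 -> legal
(2,5): no bracket -> illegal
(2,7): no bracket -> illegal
(3,1): no bracket -> illegal
(3,7): no bracket -> illegal
(4,1): flips 1 -> legal
(4,5): flips 1 -> legal
(4,6): no bracket -> illegal
(5,1): flips 1 -> legal
(5,2): flips 1 -> legal
(5,3): no bracket -> illegal
(5,5): flips 1 -> legal
B mobility = 11
-- W to move --
(0,0): flips 1 -> legal
(0,2): no bracket -> illegal
(1,0): flips 1 -> legal
(2,0): flips 1 -> legal
(2,4): flips 2 -> legal
(2,5): no bracket -> illegal
(2,7): no bracket -> illegal
(3,0): flips 1 -> legal
(3,1): flips 3 -> legal
(3,7): flips 1 -> legal
(4,1): flips 1 -> legal
(4,5): flips 1 -> legal
(4,6): flips 1 -> legal
(4,7): no bracket -> illegal
(5,2): no bracket -> illegal
(5,3): flips 2 -> legal
(5,5): no bracket -> illegal
(6,3): no bracket -> illegal
(6,4): flips 1 -> legal
(6,5): no bracket -> illegal
W mobility = 12

Answer: B=11 W=12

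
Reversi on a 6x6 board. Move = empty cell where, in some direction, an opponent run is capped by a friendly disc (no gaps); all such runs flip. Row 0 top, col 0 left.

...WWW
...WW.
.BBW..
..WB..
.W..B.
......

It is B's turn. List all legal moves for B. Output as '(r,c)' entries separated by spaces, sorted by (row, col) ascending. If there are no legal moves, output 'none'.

(0,2): no bracket -> illegal
(1,2): no bracket -> illegal
(1,5): no bracket -> illegal
(2,4): flips 1 -> legal
(2,5): no bracket -> illegal
(3,0): no bracket -> illegal
(3,1): flips 1 -> legal
(3,4): no bracket -> illegal
(4,0): no bracket -> illegal
(4,2): flips 1 -> legal
(4,3): flips 1 -> legal
(5,0): no bracket -> illegal
(5,1): no bracket -> illegal
(5,2): no bracket -> illegal

Answer: (2,4) (3,1) (4,2) (4,3)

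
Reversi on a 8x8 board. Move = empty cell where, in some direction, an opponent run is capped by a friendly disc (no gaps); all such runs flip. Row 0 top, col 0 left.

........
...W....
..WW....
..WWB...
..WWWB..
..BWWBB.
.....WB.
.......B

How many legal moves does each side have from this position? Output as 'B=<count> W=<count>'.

-- B to move --
(0,2): no bracket -> illegal
(0,3): no bracket -> illegal
(0,4): no bracket -> illegal
(1,1): flips 3 -> legal
(1,2): flips 4 -> legal
(1,4): no bracket -> illegal
(2,1): no bracket -> illegal
(2,4): no bracket -> illegal
(3,1): flips 2 -> legal
(3,5): no bracket -> illegal
(4,1): flips 3 -> legal
(5,1): no bracket -> illegal
(6,2): no bracket -> illegal
(6,3): flips 1 -> legal
(6,4): flips 3 -> legal
(7,4): flips 1 -> legal
(7,5): flips 1 -> legal
(7,6): no bracket -> illegal
B mobility = 8
-- W to move --
(2,4): flips 1 -> legal
(2,5): flips 1 -> legal
(3,5): flips 3 -> legal
(3,6): flips 1 -> legal
(4,1): no bracket -> illegal
(4,6): flips 1 -> legal
(4,7): flips 1 -> legal
(5,1): flips 1 -> legal
(5,7): flips 2 -> legal
(6,1): flips 1 -> legal
(6,2): flips 1 -> legal
(6,3): no bracket -> illegal
(6,4): no bracket -> illegal
(6,7): flips 4 -> legal
(7,5): no bracket -> illegal
(7,6): no bracket -> illegal
W mobility = 11

Answer: B=8 W=11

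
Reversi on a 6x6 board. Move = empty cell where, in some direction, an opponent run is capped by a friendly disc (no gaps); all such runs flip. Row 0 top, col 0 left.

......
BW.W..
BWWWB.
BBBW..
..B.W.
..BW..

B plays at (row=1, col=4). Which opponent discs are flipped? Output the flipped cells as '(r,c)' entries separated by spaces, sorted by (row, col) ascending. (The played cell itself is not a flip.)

Answer: (2,3)

Derivation:
Dir NW: first cell '.' (not opp) -> no flip
Dir N: first cell '.' (not opp) -> no flip
Dir NE: first cell '.' (not opp) -> no flip
Dir W: opp run (1,3), next='.' -> no flip
Dir E: first cell '.' (not opp) -> no flip
Dir SW: opp run (2,3) capped by B -> flip
Dir S: first cell 'B' (not opp) -> no flip
Dir SE: first cell '.' (not opp) -> no flip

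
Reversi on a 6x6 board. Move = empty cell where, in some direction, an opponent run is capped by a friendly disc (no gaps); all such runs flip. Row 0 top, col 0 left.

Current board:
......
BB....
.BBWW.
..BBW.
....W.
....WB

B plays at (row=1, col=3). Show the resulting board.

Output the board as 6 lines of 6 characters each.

Answer: ......
BB.B..
.BBBW.
..BBW.
....W.
....WB

Derivation:
Place B at (1,3); scan 8 dirs for brackets.
Dir NW: first cell '.' (not opp) -> no flip
Dir N: first cell '.' (not opp) -> no flip
Dir NE: first cell '.' (not opp) -> no flip
Dir W: first cell '.' (not opp) -> no flip
Dir E: first cell '.' (not opp) -> no flip
Dir SW: first cell 'B' (not opp) -> no flip
Dir S: opp run (2,3) capped by B -> flip
Dir SE: opp run (2,4), next='.' -> no flip
All flips: (2,3)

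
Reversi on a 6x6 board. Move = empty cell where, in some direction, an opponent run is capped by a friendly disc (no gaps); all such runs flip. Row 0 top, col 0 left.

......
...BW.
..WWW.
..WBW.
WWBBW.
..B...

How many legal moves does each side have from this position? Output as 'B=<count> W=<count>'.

-- B to move --
(0,3): no bracket -> illegal
(0,4): no bracket -> illegal
(0,5): no bracket -> illegal
(1,1): flips 1 -> legal
(1,2): flips 2 -> legal
(1,5): flips 2 -> legal
(2,1): flips 1 -> legal
(2,5): flips 1 -> legal
(3,0): flips 1 -> legal
(3,1): flips 2 -> legal
(3,5): flips 2 -> legal
(4,5): flips 1 -> legal
(5,0): no bracket -> illegal
(5,1): no bracket -> illegal
(5,3): no bracket -> illegal
(5,4): no bracket -> illegal
(5,5): flips 1 -> legal
B mobility = 10
-- W to move --
(0,2): flips 1 -> legal
(0,3): flips 1 -> legal
(0,4): flips 1 -> legal
(1,2): flips 1 -> legal
(3,1): no bracket -> illegal
(5,1): flips 2 -> legal
(5,3): flips 2 -> legal
(5,4): flips 1 -> legal
W mobility = 7

Answer: B=10 W=7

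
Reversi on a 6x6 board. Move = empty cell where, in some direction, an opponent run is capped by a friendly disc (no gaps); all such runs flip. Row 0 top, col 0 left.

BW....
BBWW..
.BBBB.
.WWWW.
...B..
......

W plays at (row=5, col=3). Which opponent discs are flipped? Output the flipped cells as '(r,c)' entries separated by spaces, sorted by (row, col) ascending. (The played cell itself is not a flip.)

Answer: (4,3)

Derivation:
Dir NW: first cell '.' (not opp) -> no flip
Dir N: opp run (4,3) capped by W -> flip
Dir NE: first cell '.' (not opp) -> no flip
Dir W: first cell '.' (not opp) -> no flip
Dir E: first cell '.' (not opp) -> no flip
Dir SW: edge -> no flip
Dir S: edge -> no flip
Dir SE: edge -> no flip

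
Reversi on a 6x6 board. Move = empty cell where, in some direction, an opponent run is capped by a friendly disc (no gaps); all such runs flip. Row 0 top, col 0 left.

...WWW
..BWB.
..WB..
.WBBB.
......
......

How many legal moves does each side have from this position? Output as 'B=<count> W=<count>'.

Answer: B=3 W=11

Derivation:
-- B to move --
(0,2): no bracket -> illegal
(1,1): flips 1 -> legal
(1,5): no bracket -> illegal
(2,0): no bracket -> illegal
(2,1): flips 1 -> legal
(2,4): no bracket -> illegal
(3,0): flips 1 -> legal
(4,0): no bracket -> illegal
(4,1): no bracket -> illegal
(4,2): no bracket -> illegal
B mobility = 3
-- W to move --
(0,1): no bracket -> illegal
(0,2): flips 1 -> legal
(1,1): flips 1 -> legal
(1,5): flips 1 -> legal
(2,1): flips 1 -> legal
(2,4): flips 2 -> legal
(2,5): flips 1 -> legal
(3,5): flips 3 -> legal
(4,1): flips 3 -> legal
(4,2): flips 1 -> legal
(4,3): flips 2 -> legal
(4,4): flips 1 -> legal
(4,5): no bracket -> illegal
W mobility = 11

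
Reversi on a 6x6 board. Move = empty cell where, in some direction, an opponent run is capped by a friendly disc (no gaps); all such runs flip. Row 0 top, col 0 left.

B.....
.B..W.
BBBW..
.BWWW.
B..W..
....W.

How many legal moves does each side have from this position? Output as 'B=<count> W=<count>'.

Answer: B=4 W=3

Derivation:
-- B to move --
(0,3): no bracket -> illegal
(0,4): no bracket -> illegal
(0,5): no bracket -> illegal
(1,2): no bracket -> illegal
(1,3): no bracket -> illegal
(1,5): no bracket -> illegal
(2,4): flips 1 -> legal
(2,5): no bracket -> illegal
(3,5): flips 3 -> legal
(4,1): no bracket -> illegal
(4,2): flips 1 -> legal
(4,4): flips 1 -> legal
(4,5): no bracket -> illegal
(5,2): no bracket -> illegal
(5,3): no bracket -> illegal
(5,5): no bracket -> illegal
B mobility = 4
-- W to move --
(0,1): no bracket -> illegal
(0,2): no bracket -> illegal
(1,0): flips 1 -> legal
(1,2): flips 1 -> legal
(1,3): no bracket -> illegal
(3,0): flips 1 -> legal
(4,1): no bracket -> illegal
(4,2): no bracket -> illegal
(5,0): no bracket -> illegal
(5,1): no bracket -> illegal
W mobility = 3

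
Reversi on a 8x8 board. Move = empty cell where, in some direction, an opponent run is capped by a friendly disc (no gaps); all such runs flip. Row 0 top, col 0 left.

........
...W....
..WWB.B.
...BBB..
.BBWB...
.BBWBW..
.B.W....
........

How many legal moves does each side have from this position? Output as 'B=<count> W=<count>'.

Answer: B=13 W=10

Derivation:
-- B to move --
(0,2): flips 1 -> legal
(0,3): flips 2 -> legal
(0,4): no bracket -> illegal
(1,1): flips 1 -> legal
(1,2): flips 1 -> legal
(1,4): no bracket -> illegal
(2,1): flips 2 -> legal
(3,1): no bracket -> illegal
(3,2): flips 1 -> legal
(4,5): no bracket -> illegal
(4,6): no bracket -> illegal
(5,6): flips 1 -> legal
(6,2): flips 1 -> legal
(6,4): flips 1 -> legal
(6,5): no bracket -> illegal
(6,6): flips 1 -> legal
(7,2): flips 1 -> legal
(7,3): flips 3 -> legal
(7,4): flips 1 -> legal
B mobility = 13
-- W to move --
(1,4): no bracket -> illegal
(1,5): no bracket -> illegal
(1,6): no bracket -> illegal
(1,7): flips 3 -> legal
(2,5): flips 2 -> legal
(2,7): no bracket -> illegal
(3,0): flips 2 -> legal
(3,1): flips 1 -> legal
(3,2): no bracket -> illegal
(3,6): no bracket -> illegal
(3,7): no bracket -> illegal
(4,0): flips 2 -> legal
(4,5): flips 3 -> legal
(4,6): flips 2 -> legal
(5,0): flips 2 -> legal
(6,0): no bracket -> illegal
(6,2): no bracket -> illegal
(6,4): no bracket -> illegal
(6,5): flips 1 -> legal
(7,0): flips 2 -> legal
(7,1): no bracket -> illegal
(7,2): no bracket -> illegal
W mobility = 10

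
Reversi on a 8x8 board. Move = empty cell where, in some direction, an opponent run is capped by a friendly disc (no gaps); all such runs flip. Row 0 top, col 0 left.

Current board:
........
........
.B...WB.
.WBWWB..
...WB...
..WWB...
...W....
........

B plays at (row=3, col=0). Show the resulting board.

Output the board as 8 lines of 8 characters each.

Place B at (3,0); scan 8 dirs for brackets.
Dir NW: edge -> no flip
Dir N: first cell '.' (not opp) -> no flip
Dir NE: first cell 'B' (not opp) -> no flip
Dir W: edge -> no flip
Dir E: opp run (3,1) capped by B -> flip
Dir SW: edge -> no flip
Dir S: first cell '.' (not opp) -> no flip
Dir SE: first cell '.' (not opp) -> no flip
All flips: (3,1)

Answer: ........
........
.B...WB.
BBBWWB..
...WB...
..WWB...
...W....
........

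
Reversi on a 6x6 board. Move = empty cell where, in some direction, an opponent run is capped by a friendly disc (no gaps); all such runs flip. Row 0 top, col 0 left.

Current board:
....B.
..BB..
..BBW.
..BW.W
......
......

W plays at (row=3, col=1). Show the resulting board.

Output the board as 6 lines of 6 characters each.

Answer: ....B.
..BB..
..BBW.
.WWW.W
......
......

Derivation:
Place W at (3,1); scan 8 dirs for brackets.
Dir NW: first cell '.' (not opp) -> no flip
Dir N: first cell '.' (not opp) -> no flip
Dir NE: opp run (2,2) (1,3) (0,4), next=edge -> no flip
Dir W: first cell '.' (not opp) -> no flip
Dir E: opp run (3,2) capped by W -> flip
Dir SW: first cell '.' (not opp) -> no flip
Dir S: first cell '.' (not opp) -> no flip
Dir SE: first cell '.' (not opp) -> no flip
All flips: (3,2)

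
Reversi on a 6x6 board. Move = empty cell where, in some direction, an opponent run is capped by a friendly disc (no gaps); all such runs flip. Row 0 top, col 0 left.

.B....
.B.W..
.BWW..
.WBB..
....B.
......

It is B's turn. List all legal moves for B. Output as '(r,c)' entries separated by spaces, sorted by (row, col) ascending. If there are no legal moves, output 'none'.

Answer: (0,3) (1,2) (1,4) (2,4) (3,0) (4,1)

Derivation:
(0,2): no bracket -> illegal
(0,3): flips 2 -> legal
(0,4): no bracket -> illegal
(1,2): flips 1 -> legal
(1,4): flips 1 -> legal
(2,0): no bracket -> illegal
(2,4): flips 2 -> legal
(3,0): flips 1 -> legal
(3,4): no bracket -> illegal
(4,0): no bracket -> illegal
(4,1): flips 1 -> legal
(4,2): no bracket -> illegal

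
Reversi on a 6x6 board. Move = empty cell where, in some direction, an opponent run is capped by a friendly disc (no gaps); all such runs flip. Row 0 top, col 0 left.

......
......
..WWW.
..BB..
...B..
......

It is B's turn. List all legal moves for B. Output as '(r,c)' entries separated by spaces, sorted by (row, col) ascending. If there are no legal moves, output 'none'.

(1,1): flips 1 -> legal
(1,2): flips 1 -> legal
(1,3): flips 1 -> legal
(1,4): flips 1 -> legal
(1,5): flips 1 -> legal
(2,1): no bracket -> illegal
(2,5): no bracket -> illegal
(3,1): no bracket -> illegal
(3,4): no bracket -> illegal
(3,5): no bracket -> illegal

Answer: (1,1) (1,2) (1,3) (1,4) (1,5)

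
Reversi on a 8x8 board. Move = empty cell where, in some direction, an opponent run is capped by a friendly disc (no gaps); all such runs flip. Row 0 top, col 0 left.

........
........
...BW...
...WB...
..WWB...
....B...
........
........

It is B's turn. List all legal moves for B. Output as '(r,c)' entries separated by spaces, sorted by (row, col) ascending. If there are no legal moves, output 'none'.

(1,3): no bracket -> illegal
(1,4): flips 1 -> legal
(1,5): no bracket -> illegal
(2,2): flips 1 -> legal
(2,5): flips 1 -> legal
(3,1): no bracket -> illegal
(3,2): flips 2 -> legal
(3,5): no bracket -> illegal
(4,1): flips 2 -> legal
(5,1): no bracket -> illegal
(5,2): flips 1 -> legal
(5,3): flips 2 -> legal

Answer: (1,4) (2,2) (2,5) (3,2) (4,1) (5,2) (5,3)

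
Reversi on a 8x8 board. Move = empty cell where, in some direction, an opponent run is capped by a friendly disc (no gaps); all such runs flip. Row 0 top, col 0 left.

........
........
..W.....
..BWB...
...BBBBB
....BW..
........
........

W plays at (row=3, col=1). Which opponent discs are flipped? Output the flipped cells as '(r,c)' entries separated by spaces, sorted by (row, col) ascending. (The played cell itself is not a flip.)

Answer: (3,2)

Derivation:
Dir NW: first cell '.' (not opp) -> no flip
Dir N: first cell '.' (not opp) -> no flip
Dir NE: first cell 'W' (not opp) -> no flip
Dir W: first cell '.' (not opp) -> no flip
Dir E: opp run (3,2) capped by W -> flip
Dir SW: first cell '.' (not opp) -> no flip
Dir S: first cell '.' (not opp) -> no flip
Dir SE: first cell '.' (not opp) -> no flip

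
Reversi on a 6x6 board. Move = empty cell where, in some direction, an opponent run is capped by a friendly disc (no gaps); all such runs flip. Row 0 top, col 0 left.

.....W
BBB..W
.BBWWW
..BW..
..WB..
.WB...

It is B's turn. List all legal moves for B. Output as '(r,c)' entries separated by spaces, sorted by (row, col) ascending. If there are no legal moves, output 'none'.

(0,4): no bracket -> illegal
(1,3): flips 2 -> legal
(1,4): flips 1 -> legal
(3,1): no bracket -> illegal
(3,4): flips 2 -> legal
(3,5): no bracket -> illegal
(4,0): no bracket -> illegal
(4,1): flips 1 -> legal
(4,4): flips 1 -> legal
(5,0): flips 1 -> legal
(5,3): no bracket -> illegal

Answer: (1,3) (1,4) (3,4) (4,1) (4,4) (5,0)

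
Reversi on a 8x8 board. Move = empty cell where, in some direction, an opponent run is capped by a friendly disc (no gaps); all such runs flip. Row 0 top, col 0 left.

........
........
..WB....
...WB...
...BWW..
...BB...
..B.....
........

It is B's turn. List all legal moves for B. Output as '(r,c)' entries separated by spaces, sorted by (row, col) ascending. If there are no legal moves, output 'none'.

Answer: (2,1) (3,2) (3,5) (3,6) (4,6) (5,6)

Derivation:
(1,1): no bracket -> illegal
(1,2): no bracket -> illegal
(1,3): no bracket -> illegal
(2,1): flips 1 -> legal
(2,4): no bracket -> illegal
(3,1): no bracket -> illegal
(3,2): flips 1 -> legal
(3,5): flips 1 -> legal
(3,6): flips 1 -> legal
(4,2): no bracket -> illegal
(4,6): flips 2 -> legal
(5,5): no bracket -> illegal
(5,6): flips 1 -> legal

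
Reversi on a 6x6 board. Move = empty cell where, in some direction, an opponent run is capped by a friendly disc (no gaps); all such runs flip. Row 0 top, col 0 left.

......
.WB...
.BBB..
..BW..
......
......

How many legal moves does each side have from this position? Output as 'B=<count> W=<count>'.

-- B to move --
(0,0): flips 1 -> legal
(0,1): flips 1 -> legal
(0,2): no bracket -> illegal
(1,0): flips 1 -> legal
(2,0): no bracket -> illegal
(2,4): no bracket -> illegal
(3,4): flips 1 -> legal
(4,2): no bracket -> illegal
(4,3): flips 1 -> legal
(4,4): flips 1 -> legal
B mobility = 6
-- W to move --
(0,1): no bracket -> illegal
(0,2): no bracket -> illegal
(0,3): no bracket -> illegal
(1,0): no bracket -> illegal
(1,3): flips 2 -> legal
(1,4): no bracket -> illegal
(2,0): no bracket -> illegal
(2,4): no bracket -> illegal
(3,0): no bracket -> illegal
(3,1): flips 2 -> legal
(3,4): no bracket -> illegal
(4,1): no bracket -> illegal
(4,2): no bracket -> illegal
(4,3): no bracket -> illegal
W mobility = 2

Answer: B=6 W=2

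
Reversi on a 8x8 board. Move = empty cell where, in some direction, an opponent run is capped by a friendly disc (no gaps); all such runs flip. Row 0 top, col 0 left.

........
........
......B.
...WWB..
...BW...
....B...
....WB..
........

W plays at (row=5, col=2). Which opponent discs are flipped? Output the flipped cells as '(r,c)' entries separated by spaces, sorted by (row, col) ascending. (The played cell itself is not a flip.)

Answer: (4,3)

Derivation:
Dir NW: first cell '.' (not opp) -> no flip
Dir N: first cell '.' (not opp) -> no flip
Dir NE: opp run (4,3) capped by W -> flip
Dir W: first cell '.' (not opp) -> no flip
Dir E: first cell '.' (not opp) -> no flip
Dir SW: first cell '.' (not opp) -> no flip
Dir S: first cell '.' (not opp) -> no flip
Dir SE: first cell '.' (not opp) -> no flip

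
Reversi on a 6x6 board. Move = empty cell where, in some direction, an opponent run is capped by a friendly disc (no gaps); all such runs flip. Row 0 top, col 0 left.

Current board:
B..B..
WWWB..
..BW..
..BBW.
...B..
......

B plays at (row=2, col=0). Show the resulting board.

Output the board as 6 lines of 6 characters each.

Place B at (2,0); scan 8 dirs for brackets.
Dir NW: edge -> no flip
Dir N: opp run (1,0) capped by B -> flip
Dir NE: opp run (1,1), next='.' -> no flip
Dir W: edge -> no flip
Dir E: first cell '.' (not opp) -> no flip
Dir SW: edge -> no flip
Dir S: first cell '.' (not opp) -> no flip
Dir SE: first cell '.' (not opp) -> no flip
All flips: (1,0)

Answer: B..B..
BWWB..
B.BW..
..BBW.
...B..
......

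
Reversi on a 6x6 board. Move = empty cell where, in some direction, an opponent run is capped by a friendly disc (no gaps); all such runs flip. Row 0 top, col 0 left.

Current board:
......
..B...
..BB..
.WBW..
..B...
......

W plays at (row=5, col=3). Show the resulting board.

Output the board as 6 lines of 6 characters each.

Place W at (5,3); scan 8 dirs for brackets.
Dir NW: opp run (4,2) capped by W -> flip
Dir N: first cell '.' (not opp) -> no flip
Dir NE: first cell '.' (not opp) -> no flip
Dir W: first cell '.' (not opp) -> no flip
Dir E: first cell '.' (not opp) -> no flip
Dir SW: edge -> no flip
Dir S: edge -> no flip
Dir SE: edge -> no flip
All flips: (4,2)

Answer: ......
..B...
..BB..
.WBW..
..W...
...W..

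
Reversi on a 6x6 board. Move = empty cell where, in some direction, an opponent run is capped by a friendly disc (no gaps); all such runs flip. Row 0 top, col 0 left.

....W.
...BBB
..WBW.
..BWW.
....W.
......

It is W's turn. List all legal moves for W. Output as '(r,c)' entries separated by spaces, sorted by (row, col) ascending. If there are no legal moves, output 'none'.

(0,2): flips 1 -> legal
(0,3): flips 2 -> legal
(0,5): no bracket -> illegal
(1,2): flips 1 -> legal
(2,1): no bracket -> illegal
(2,5): no bracket -> illegal
(3,1): flips 1 -> legal
(4,1): no bracket -> illegal
(4,2): flips 1 -> legal
(4,3): no bracket -> illegal

Answer: (0,2) (0,3) (1,2) (3,1) (4,2)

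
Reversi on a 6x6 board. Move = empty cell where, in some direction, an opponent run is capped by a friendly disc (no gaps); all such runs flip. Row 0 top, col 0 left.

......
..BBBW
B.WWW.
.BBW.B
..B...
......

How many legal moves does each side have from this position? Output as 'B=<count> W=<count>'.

-- B to move --
(0,4): no bracket -> illegal
(0,5): no bracket -> illegal
(1,1): no bracket -> illegal
(2,1): no bracket -> illegal
(2,5): no bracket -> illegal
(3,4): flips 3 -> legal
(4,3): flips 2 -> legal
(4,4): no bracket -> illegal
B mobility = 2
-- W to move --
(0,1): flips 1 -> legal
(0,2): flips 2 -> legal
(0,3): flips 1 -> legal
(0,4): flips 2 -> legal
(0,5): flips 1 -> legal
(1,0): no bracket -> illegal
(1,1): flips 3 -> legal
(2,1): no bracket -> illegal
(2,5): no bracket -> illegal
(3,0): flips 2 -> legal
(3,4): no bracket -> illegal
(4,0): flips 1 -> legal
(4,1): flips 1 -> legal
(4,3): no bracket -> illegal
(4,4): no bracket -> illegal
(4,5): no bracket -> illegal
(5,1): flips 1 -> legal
(5,2): flips 2 -> legal
(5,3): no bracket -> illegal
W mobility = 11

Answer: B=2 W=11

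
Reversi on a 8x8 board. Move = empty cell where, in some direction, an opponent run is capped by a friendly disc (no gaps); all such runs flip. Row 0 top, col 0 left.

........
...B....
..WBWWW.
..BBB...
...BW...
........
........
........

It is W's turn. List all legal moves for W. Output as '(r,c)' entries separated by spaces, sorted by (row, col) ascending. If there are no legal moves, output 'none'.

(0,2): flips 1 -> legal
(0,3): no bracket -> illegal
(0,4): flips 1 -> legal
(1,2): no bracket -> illegal
(1,4): no bracket -> illegal
(2,1): no bracket -> illegal
(3,1): no bracket -> illegal
(3,5): no bracket -> illegal
(4,1): no bracket -> illegal
(4,2): flips 3 -> legal
(4,5): no bracket -> illegal
(5,2): flips 2 -> legal
(5,3): no bracket -> illegal
(5,4): no bracket -> illegal

Answer: (0,2) (0,4) (4,2) (5,2)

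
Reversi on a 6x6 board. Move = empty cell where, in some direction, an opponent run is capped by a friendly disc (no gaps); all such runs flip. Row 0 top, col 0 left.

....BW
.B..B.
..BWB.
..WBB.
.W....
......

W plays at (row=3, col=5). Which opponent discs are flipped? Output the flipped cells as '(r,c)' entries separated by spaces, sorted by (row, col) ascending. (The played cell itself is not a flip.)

Answer: (3,3) (3,4)

Derivation:
Dir NW: opp run (2,4), next='.' -> no flip
Dir N: first cell '.' (not opp) -> no flip
Dir NE: edge -> no flip
Dir W: opp run (3,4) (3,3) capped by W -> flip
Dir E: edge -> no flip
Dir SW: first cell '.' (not opp) -> no flip
Dir S: first cell '.' (not opp) -> no flip
Dir SE: edge -> no flip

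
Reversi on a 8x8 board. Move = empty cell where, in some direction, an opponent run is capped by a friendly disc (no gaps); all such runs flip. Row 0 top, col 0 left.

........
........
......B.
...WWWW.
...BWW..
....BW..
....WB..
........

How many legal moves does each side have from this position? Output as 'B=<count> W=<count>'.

-- B to move --
(2,2): no bracket -> illegal
(2,3): flips 1 -> legal
(2,4): flips 2 -> legal
(2,5): flips 4 -> legal
(2,7): flips 2 -> legal
(3,2): no bracket -> illegal
(3,7): no bracket -> illegal
(4,2): no bracket -> illegal
(4,6): flips 3 -> legal
(4,7): no bracket -> illegal
(5,3): flips 2 -> legal
(5,6): flips 1 -> legal
(6,3): flips 1 -> legal
(6,6): no bracket -> illegal
(7,3): no bracket -> illegal
(7,4): flips 1 -> legal
(7,5): no bracket -> illegal
B mobility = 9
-- W to move --
(1,5): no bracket -> illegal
(1,6): flips 1 -> legal
(1,7): flips 1 -> legal
(2,5): no bracket -> illegal
(2,7): no bracket -> illegal
(3,2): no bracket -> illegal
(3,7): no bracket -> illegal
(4,2): flips 1 -> legal
(5,2): flips 1 -> legal
(5,3): flips 2 -> legal
(5,6): no bracket -> illegal
(6,3): flips 1 -> legal
(6,6): flips 1 -> legal
(7,4): no bracket -> illegal
(7,5): flips 1 -> legal
(7,6): no bracket -> illegal
W mobility = 8

Answer: B=9 W=8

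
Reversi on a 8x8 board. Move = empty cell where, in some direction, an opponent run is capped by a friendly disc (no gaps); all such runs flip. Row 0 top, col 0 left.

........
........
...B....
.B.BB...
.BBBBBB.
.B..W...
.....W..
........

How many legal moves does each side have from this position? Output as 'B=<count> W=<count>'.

-- B to move --
(5,3): no bracket -> illegal
(5,5): no bracket -> illegal
(5,6): no bracket -> illegal
(6,3): flips 1 -> legal
(6,4): flips 1 -> legal
(6,6): no bracket -> illegal
(7,4): no bracket -> illegal
(7,5): no bracket -> illegal
(7,6): flips 2 -> legal
B mobility = 3
-- W to move --
(1,2): no bracket -> illegal
(1,3): no bracket -> illegal
(1,4): no bracket -> illegal
(2,0): no bracket -> illegal
(2,1): no bracket -> illegal
(2,2): no bracket -> illegal
(2,4): flips 2 -> legal
(2,5): no bracket -> illegal
(3,0): no bracket -> illegal
(3,2): flips 1 -> legal
(3,5): no bracket -> illegal
(3,6): flips 1 -> legal
(3,7): no bracket -> illegal
(4,0): no bracket -> illegal
(4,7): no bracket -> illegal
(5,0): no bracket -> illegal
(5,2): no bracket -> illegal
(5,3): no bracket -> illegal
(5,5): no bracket -> illegal
(5,6): no bracket -> illegal
(5,7): no bracket -> illegal
(6,0): no bracket -> illegal
(6,1): no bracket -> illegal
(6,2): no bracket -> illegal
W mobility = 3

Answer: B=3 W=3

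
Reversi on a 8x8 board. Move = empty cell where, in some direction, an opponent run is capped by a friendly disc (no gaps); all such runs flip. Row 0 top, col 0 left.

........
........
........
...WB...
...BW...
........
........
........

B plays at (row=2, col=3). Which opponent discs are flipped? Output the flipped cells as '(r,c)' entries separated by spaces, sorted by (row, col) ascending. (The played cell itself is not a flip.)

Answer: (3,3)

Derivation:
Dir NW: first cell '.' (not opp) -> no flip
Dir N: first cell '.' (not opp) -> no flip
Dir NE: first cell '.' (not opp) -> no flip
Dir W: first cell '.' (not opp) -> no flip
Dir E: first cell '.' (not opp) -> no flip
Dir SW: first cell '.' (not opp) -> no flip
Dir S: opp run (3,3) capped by B -> flip
Dir SE: first cell 'B' (not opp) -> no flip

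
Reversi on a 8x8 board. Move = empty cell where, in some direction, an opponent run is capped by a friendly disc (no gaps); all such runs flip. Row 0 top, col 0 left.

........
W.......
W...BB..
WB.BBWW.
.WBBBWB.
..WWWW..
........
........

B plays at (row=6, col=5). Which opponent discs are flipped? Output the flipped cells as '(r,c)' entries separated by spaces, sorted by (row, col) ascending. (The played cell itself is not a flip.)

Answer: (3,5) (4,5) (5,4) (5,5)

Derivation:
Dir NW: opp run (5,4) capped by B -> flip
Dir N: opp run (5,5) (4,5) (3,5) capped by B -> flip
Dir NE: first cell '.' (not opp) -> no flip
Dir W: first cell '.' (not opp) -> no flip
Dir E: first cell '.' (not opp) -> no flip
Dir SW: first cell '.' (not opp) -> no flip
Dir S: first cell '.' (not opp) -> no flip
Dir SE: first cell '.' (not opp) -> no flip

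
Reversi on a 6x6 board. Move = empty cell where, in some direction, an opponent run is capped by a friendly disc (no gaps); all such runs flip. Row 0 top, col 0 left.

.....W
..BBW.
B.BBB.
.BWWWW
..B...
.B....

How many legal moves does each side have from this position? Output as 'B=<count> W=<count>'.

-- B to move --
(0,3): no bracket -> illegal
(0,4): flips 1 -> legal
(1,5): flips 1 -> legal
(2,1): no bracket -> illegal
(2,5): no bracket -> illegal
(4,1): flips 1 -> legal
(4,3): flips 1 -> legal
(4,4): flips 2 -> legal
(4,5): flips 1 -> legal
B mobility = 6
-- W to move --
(0,1): flips 2 -> legal
(0,2): flips 4 -> legal
(0,3): flips 2 -> legal
(0,4): no bracket -> illegal
(1,0): no bracket -> illegal
(1,1): flips 3 -> legal
(1,5): flips 1 -> legal
(2,1): no bracket -> illegal
(2,5): no bracket -> illegal
(3,0): flips 1 -> legal
(4,0): no bracket -> illegal
(4,1): no bracket -> illegal
(4,3): no bracket -> illegal
(5,0): no bracket -> illegal
(5,2): flips 1 -> legal
(5,3): no bracket -> illegal
W mobility = 7

Answer: B=6 W=7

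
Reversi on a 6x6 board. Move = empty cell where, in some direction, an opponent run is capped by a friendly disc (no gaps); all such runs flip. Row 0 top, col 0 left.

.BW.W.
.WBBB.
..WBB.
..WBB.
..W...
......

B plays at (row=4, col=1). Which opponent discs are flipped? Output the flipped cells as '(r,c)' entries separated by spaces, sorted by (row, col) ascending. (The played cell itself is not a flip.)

Dir NW: first cell '.' (not opp) -> no flip
Dir N: first cell '.' (not opp) -> no flip
Dir NE: opp run (3,2) capped by B -> flip
Dir W: first cell '.' (not opp) -> no flip
Dir E: opp run (4,2), next='.' -> no flip
Dir SW: first cell '.' (not opp) -> no flip
Dir S: first cell '.' (not opp) -> no flip
Dir SE: first cell '.' (not opp) -> no flip

Answer: (3,2)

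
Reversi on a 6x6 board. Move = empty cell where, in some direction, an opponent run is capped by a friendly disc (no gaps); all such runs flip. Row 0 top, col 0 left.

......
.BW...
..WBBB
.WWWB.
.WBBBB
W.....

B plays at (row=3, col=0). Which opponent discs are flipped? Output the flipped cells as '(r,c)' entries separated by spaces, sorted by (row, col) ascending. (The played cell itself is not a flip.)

Dir NW: edge -> no flip
Dir N: first cell '.' (not opp) -> no flip
Dir NE: first cell '.' (not opp) -> no flip
Dir W: edge -> no flip
Dir E: opp run (3,1) (3,2) (3,3) capped by B -> flip
Dir SW: edge -> no flip
Dir S: first cell '.' (not opp) -> no flip
Dir SE: opp run (4,1), next='.' -> no flip

Answer: (3,1) (3,2) (3,3)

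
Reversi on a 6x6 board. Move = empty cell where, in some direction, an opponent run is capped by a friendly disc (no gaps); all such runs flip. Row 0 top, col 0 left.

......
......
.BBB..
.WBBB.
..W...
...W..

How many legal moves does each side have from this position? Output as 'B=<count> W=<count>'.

-- B to move --
(2,0): no bracket -> illegal
(3,0): flips 1 -> legal
(4,0): flips 1 -> legal
(4,1): flips 1 -> legal
(4,3): no bracket -> illegal
(4,4): no bracket -> illegal
(5,1): flips 1 -> legal
(5,2): flips 1 -> legal
(5,4): no bracket -> illegal
B mobility = 5
-- W to move --
(1,0): no bracket -> illegal
(1,1): flips 1 -> legal
(1,2): flips 2 -> legal
(1,3): flips 1 -> legal
(1,4): no bracket -> illegal
(2,0): no bracket -> illegal
(2,4): flips 1 -> legal
(2,5): no bracket -> illegal
(3,0): no bracket -> illegal
(3,5): flips 3 -> legal
(4,1): no bracket -> illegal
(4,3): no bracket -> illegal
(4,4): no bracket -> illegal
(4,5): no bracket -> illegal
W mobility = 5

Answer: B=5 W=5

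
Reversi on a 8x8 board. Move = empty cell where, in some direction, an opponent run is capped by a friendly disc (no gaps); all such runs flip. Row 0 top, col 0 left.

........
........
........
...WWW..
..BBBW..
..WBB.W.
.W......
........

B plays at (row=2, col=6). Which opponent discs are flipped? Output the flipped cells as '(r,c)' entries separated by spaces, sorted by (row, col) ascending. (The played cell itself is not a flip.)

Answer: (3,5)

Derivation:
Dir NW: first cell '.' (not opp) -> no flip
Dir N: first cell '.' (not opp) -> no flip
Dir NE: first cell '.' (not opp) -> no flip
Dir W: first cell '.' (not opp) -> no flip
Dir E: first cell '.' (not opp) -> no flip
Dir SW: opp run (3,5) capped by B -> flip
Dir S: first cell '.' (not opp) -> no flip
Dir SE: first cell '.' (not opp) -> no flip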